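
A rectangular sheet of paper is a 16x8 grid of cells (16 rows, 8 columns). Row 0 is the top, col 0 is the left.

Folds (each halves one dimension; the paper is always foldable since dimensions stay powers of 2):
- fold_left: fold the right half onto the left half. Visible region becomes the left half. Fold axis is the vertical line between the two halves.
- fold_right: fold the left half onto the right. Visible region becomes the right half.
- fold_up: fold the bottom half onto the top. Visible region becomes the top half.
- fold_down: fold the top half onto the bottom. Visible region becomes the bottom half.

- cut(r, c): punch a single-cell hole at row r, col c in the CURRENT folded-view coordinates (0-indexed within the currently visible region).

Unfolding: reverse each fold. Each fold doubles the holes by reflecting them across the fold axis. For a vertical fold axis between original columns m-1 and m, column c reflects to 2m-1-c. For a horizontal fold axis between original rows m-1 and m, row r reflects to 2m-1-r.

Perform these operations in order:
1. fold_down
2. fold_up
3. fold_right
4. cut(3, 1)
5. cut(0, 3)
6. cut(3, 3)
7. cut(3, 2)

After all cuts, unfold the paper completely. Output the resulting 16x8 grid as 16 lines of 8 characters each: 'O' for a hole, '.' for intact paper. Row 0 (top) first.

Op 1 fold_down: fold axis h@8; visible region now rows[8,16) x cols[0,8) = 8x8
Op 2 fold_up: fold axis h@12; visible region now rows[8,12) x cols[0,8) = 4x8
Op 3 fold_right: fold axis v@4; visible region now rows[8,12) x cols[4,8) = 4x4
Op 4 cut(3, 1): punch at orig (11,5); cuts so far [(11, 5)]; region rows[8,12) x cols[4,8) = 4x4
Op 5 cut(0, 3): punch at orig (8,7); cuts so far [(8, 7), (11, 5)]; region rows[8,12) x cols[4,8) = 4x4
Op 6 cut(3, 3): punch at orig (11,7); cuts so far [(8, 7), (11, 5), (11, 7)]; region rows[8,12) x cols[4,8) = 4x4
Op 7 cut(3, 2): punch at orig (11,6); cuts so far [(8, 7), (11, 5), (11, 6), (11, 7)]; region rows[8,12) x cols[4,8) = 4x4
Unfold 1 (reflect across v@4): 8 holes -> [(8, 0), (8, 7), (11, 0), (11, 1), (11, 2), (11, 5), (11, 6), (11, 7)]
Unfold 2 (reflect across h@12): 16 holes -> [(8, 0), (8, 7), (11, 0), (11, 1), (11, 2), (11, 5), (11, 6), (11, 7), (12, 0), (12, 1), (12, 2), (12, 5), (12, 6), (12, 7), (15, 0), (15, 7)]
Unfold 3 (reflect across h@8): 32 holes -> [(0, 0), (0, 7), (3, 0), (3, 1), (3, 2), (3, 5), (3, 6), (3, 7), (4, 0), (4, 1), (4, 2), (4, 5), (4, 6), (4, 7), (7, 0), (7, 7), (8, 0), (8, 7), (11, 0), (11, 1), (11, 2), (11, 5), (11, 6), (11, 7), (12, 0), (12, 1), (12, 2), (12, 5), (12, 6), (12, 7), (15, 0), (15, 7)]

Answer: O......O
........
........
OOO..OOO
OOO..OOO
........
........
O......O
O......O
........
........
OOO..OOO
OOO..OOO
........
........
O......O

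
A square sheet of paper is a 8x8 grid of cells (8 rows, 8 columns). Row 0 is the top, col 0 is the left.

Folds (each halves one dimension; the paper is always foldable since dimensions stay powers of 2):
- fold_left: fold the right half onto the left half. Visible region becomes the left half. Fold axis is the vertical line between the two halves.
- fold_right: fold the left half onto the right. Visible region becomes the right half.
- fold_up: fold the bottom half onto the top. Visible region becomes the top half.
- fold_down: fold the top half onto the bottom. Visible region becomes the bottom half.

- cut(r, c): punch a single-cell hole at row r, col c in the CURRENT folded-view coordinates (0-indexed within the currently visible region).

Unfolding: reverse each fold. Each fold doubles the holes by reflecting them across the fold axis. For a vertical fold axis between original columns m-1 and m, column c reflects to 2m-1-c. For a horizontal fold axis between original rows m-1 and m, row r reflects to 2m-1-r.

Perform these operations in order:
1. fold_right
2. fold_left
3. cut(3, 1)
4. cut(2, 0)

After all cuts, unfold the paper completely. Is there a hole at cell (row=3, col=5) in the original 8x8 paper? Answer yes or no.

Answer: yes

Derivation:
Op 1 fold_right: fold axis v@4; visible region now rows[0,8) x cols[4,8) = 8x4
Op 2 fold_left: fold axis v@6; visible region now rows[0,8) x cols[4,6) = 8x2
Op 3 cut(3, 1): punch at orig (3,5); cuts so far [(3, 5)]; region rows[0,8) x cols[4,6) = 8x2
Op 4 cut(2, 0): punch at orig (2,4); cuts so far [(2, 4), (3, 5)]; region rows[0,8) x cols[4,6) = 8x2
Unfold 1 (reflect across v@6): 4 holes -> [(2, 4), (2, 7), (3, 5), (3, 6)]
Unfold 2 (reflect across v@4): 8 holes -> [(2, 0), (2, 3), (2, 4), (2, 7), (3, 1), (3, 2), (3, 5), (3, 6)]
Holes: [(2, 0), (2, 3), (2, 4), (2, 7), (3, 1), (3, 2), (3, 5), (3, 6)]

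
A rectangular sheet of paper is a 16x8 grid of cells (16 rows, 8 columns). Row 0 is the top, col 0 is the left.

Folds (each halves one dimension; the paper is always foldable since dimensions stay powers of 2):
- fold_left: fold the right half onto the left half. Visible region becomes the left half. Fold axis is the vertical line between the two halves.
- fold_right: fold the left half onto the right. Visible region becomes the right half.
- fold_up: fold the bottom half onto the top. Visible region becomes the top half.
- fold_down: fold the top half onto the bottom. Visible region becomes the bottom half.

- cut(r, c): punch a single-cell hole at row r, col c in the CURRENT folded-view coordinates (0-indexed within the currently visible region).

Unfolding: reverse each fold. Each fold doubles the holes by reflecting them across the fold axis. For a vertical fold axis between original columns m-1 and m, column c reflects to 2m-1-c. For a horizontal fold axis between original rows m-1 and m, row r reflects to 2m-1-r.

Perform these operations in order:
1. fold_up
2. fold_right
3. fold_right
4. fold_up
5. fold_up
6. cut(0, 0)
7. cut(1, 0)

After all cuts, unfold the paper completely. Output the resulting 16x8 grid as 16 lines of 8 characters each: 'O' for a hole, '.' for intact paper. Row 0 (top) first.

Answer: .OO..OO.
.OO..OO.
.OO..OO.
.OO..OO.
.OO..OO.
.OO..OO.
.OO..OO.
.OO..OO.
.OO..OO.
.OO..OO.
.OO..OO.
.OO..OO.
.OO..OO.
.OO..OO.
.OO..OO.
.OO..OO.

Derivation:
Op 1 fold_up: fold axis h@8; visible region now rows[0,8) x cols[0,8) = 8x8
Op 2 fold_right: fold axis v@4; visible region now rows[0,8) x cols[4,8) = 8x4
Op 3 fold_right: fold axis v@6; visible region now rows[0,8) x cols[6,8) = 8x2
Op 4 fold_up: fold axis h@4; visible region now rows[0,4) x cols[6,8) = 4x2
Op 5 fold_up: fold axis h@2; visible region now rows[0,2) x cols[6,8) = 2x2
Op 6 cut(0, 0): punch at orig (0,6); cuts so far [(0, 6)]; region rows[0,2) x cols[6,8) = 2x2
Op 7 cut(1, 0): punch at orig (1,6); cuts so far [(0, 6), (1, 6)]; region rows[0,2) x cols[6,8) = 2x2
Unfold 1 (reflect across h@2): 4 holes -> [(0, 6), (1, 6), (2, 6), (3, 6)]
Unfold 2 (reflect across h@4): 8 holes -> [(0, 6), (1, 6), (2, 6), (3, 6), (4, 6), (5, 6), (6, 6), (7, 6)]
Unfold 3 (reflect across v@6): 16 holes -> [(0, 5), (0, 6), (1, 5), (1, 6), (2, 5), (2, 6), (3, 5), (3, 6), (4, 5), (4, 6), (5, 5), (5, 6), (6, 5), (6, 6), (7, 5), (7, 6)]
Unfold 4 (reflect across v@4): 32 holes -> [(0, 1), (0, 2), (0, 5), (0, 6), (1, 1), (1, 2), (1, 5), (1, 6), (2, 1), (2, 2), (2, 5), (2, 6), (3, 1), (3, 2), (3, 5), (3, 6), (4, 1), (4, 2), (4, 5), (4, 6), (5, 1), (5, 2), (5, 5), (5, 6), (6, 1), (6, 2), (6, 5), (6, 6), (7, 1), (7, 2), (7, 5), (7, 6)]
Unfold 5 (reflect across h@8): 64 holes -> [(0, 1), (0, 2), (0, 5), (0, 6), (1, 1), (1, 2), (1, 5), (1, 6), (2, 1), (2, 2), (2, 5), (2, 6), (3, 1), (3, 2), (3, 5), (3, 6), (4, 1), (4, 2), (4, 5), (4, 6), (5, 1), (5, 2), (5, 5), (5, 6), (6, 1), (6, 2), (6, 5), (6, 6), (7, 1), (7, 2), (7, 5), (7, 6), (8, 1), (8, 2), (8, 5), (8, 6), (9, 1), (9, 2), (9, 5), (9, 6), (10, 1), (10, 2), (10, 5), (10, 6), (11, 1), (11, 2), (11, 5), (11, 6), (12, 1), (12, 2), (12, 5), (12, 6), (13, 1), (13, 2), (13, 5), (13, 6), (14, 1), (14, 2), (14, 5), (14, 6), (15, 1), (15, 2), (15, 5), (15, 6)]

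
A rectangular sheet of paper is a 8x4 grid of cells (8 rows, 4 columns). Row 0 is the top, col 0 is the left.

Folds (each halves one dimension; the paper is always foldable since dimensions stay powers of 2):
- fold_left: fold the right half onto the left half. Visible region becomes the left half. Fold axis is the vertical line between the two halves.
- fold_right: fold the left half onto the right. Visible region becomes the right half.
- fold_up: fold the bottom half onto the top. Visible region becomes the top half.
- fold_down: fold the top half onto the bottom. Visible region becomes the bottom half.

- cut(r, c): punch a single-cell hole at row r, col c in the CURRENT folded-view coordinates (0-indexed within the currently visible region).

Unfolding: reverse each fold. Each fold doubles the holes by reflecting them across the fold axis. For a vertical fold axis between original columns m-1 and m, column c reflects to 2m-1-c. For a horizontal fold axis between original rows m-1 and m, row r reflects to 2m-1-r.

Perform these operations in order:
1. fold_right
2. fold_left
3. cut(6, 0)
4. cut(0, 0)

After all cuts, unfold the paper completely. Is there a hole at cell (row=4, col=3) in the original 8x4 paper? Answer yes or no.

Op 1 fold_right: fold axis v@2; visible region now rows[0,8) x cols[2,4) = 8x2
Op 2 fold_left: fold axis v@3; visible region now rows[0,8) x cols[2,3) = 8x1
Op 3 cut(6, 0): punch at orig (6,2); cuts so far [(6, 2)]; region rows[0,8) x cols[2,3) = 8x1
Op 4 cut(0, 0): punch at orig (0,2); cuts so far [(0, 2), (6, 2)]; region rows[0,8) x cols[2,3) = 8x1
Unfold 1 (reflect across v@3): 4 holes -> [(0, 2), (0, 3), (6, 2), (6, 3)]
Unfold 2 (reflect across v@2): 8 holes -> [(0, 0), (0, 1), (0, 2), (0, 3), (6, 0), (6, 1), (6, 2), (6, 3)]
Holes: [(0, 0), (0, 1), (0, 2), (0, 3), (6, 0), (6, 1), (6, 2), (6, 3)]

Answer: no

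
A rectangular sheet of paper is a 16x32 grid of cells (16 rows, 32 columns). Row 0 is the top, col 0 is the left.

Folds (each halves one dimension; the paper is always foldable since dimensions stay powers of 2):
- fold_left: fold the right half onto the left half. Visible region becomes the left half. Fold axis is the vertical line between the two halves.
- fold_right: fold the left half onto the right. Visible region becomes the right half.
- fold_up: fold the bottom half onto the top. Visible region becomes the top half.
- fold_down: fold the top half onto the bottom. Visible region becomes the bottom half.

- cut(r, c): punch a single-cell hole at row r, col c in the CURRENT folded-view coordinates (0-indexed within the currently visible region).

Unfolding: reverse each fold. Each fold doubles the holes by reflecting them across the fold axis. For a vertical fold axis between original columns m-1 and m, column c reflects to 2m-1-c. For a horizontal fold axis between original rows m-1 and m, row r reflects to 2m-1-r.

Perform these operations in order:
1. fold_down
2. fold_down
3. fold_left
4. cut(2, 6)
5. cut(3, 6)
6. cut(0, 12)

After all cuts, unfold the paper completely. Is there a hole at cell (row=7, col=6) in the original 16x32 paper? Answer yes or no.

Answer: yes

Derivation:
Op 1 fold_down: fold axis h@8; visible region now rows[8,16) x cols[0,32) = 8x32
Op 2 fold_down: fold axis h@12; visible region now rows[12,16) x cols[0,32) = 4x32
Op 3 fold_left: fold axis v@16; visible region now rows[12,16) x cols[0,16) = 4x16
Op 4 cut(2, 6): punch at orig (14,6); cuts so far [(14, 6)]; region rows[12,16) x cols[0,16) = 4x16
Op 5 cut(3, 6): punch at orig (15,6); cuts so far [(14, 6), (15, 6)]; region rows[12,16) x cols[0,16) = 4x16
Op 6 cut(0, 12): punch at orig (12,12); cuts so far [(12, 12), (14, 6), (15, 6)]; region rows[12,16) x cols[0,16) = 4x16
Unfold 1 (reflect across v@16): 6 holes -> [(12, 12), (12, 19), (14, 6), (14, 25), (15, 6), (15, 25)]
Unfold 2 (reflect across h@12): 12 holes -> [(8, 6), (8, 25), (9, 6), (9, 25), (11, 12), (11, 19), (12, 12), (12, 19), (14, 6), (14, 25), (15, 6), (15, 25)]
Unfold 3 (reflect across h@8): 24 holes -> [(0, 6), (0, 25), (1, 6), (1, 25), (3, 12), (3, 19), (4, 12), (4, 19), (6, 6), (6, 25), (7, 6), (7, 25), (8, 6), (8, 25), (9, 6), (9, 25), (11, 12), (11, 19), (12, 12), (12, 19), (14, 6), (14, 25), (15, 6), (15, 25)]
Holes: [(0, 6), (0, 25), (1, 6), (1, 25), (3, 12), (3, 19), (4, 12), (4, 19), (6, 6), (6, 25), (7, 6), (7, 25), (8, 6), (8, 25), (9, 6), (9, 25), (11, 12), (11, 19), (12, 12), (12, 19), (14, 6), (14, 25), (15, 6), (15, 25)]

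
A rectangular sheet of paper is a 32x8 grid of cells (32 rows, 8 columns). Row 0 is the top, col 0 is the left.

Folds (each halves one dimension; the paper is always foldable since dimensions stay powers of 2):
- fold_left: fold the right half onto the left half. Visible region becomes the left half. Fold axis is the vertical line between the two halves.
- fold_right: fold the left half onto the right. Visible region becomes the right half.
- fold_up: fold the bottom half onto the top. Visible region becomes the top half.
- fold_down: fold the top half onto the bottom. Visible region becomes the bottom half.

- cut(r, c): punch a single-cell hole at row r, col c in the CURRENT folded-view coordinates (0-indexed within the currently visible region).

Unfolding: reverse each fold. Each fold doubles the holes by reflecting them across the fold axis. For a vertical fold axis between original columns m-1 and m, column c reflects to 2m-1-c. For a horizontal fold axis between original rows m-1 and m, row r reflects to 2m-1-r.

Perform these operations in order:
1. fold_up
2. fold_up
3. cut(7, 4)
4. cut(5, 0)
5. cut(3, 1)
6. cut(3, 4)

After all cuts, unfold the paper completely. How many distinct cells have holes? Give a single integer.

Op 1 fold_up: fold axis h@16; visible region now rows[0,16) x cols[0,8) = 16x8
Op 2 fold_up: fold axis h@8; visible region now rows[0,8) x cols[0,8) = 8x8
Op 3 cut(7, 4): punch at orig (7,4); cuts so far [(7, 4)]; region rows[0,8) x cols[0,8) = 8x8
Op 4 cut(5, 0): punch at orig (5,0); cuts so far [(5, 0), (7, 4)]; region rows[0,8) x cols[0,8) = 8x8
Op 5 cut(3, 1): punch at orig (3,1); cuts so far [(3, 1), (5, 0), (7, 4)]; region rows[0,8) x cols[0,8) = 8x8
Op 6 cut(3, 4): punch at orig (3,4); cuts so far [(3, 1), (3, 4), (5, 0), (7, 4)]; region rows[0,8) x cols[0,8) = 8x8
Unfold 1 (reflect across h@8): 8 holes -> [(3, 1), (3, 4), (5, 0), (7, 4), (8, 4), (10, 0), (12, 1), (12, 4)]
Unfold 2 (reflect across h@16): 16 holes -> [(3, 1), (3, 4), (5, 0), (7, 4), (8, 4), (10, 0), (12, 1), (12, 4), (19, 1), (19, 4), (21, 0), (23, 4), (24, 4), (26, 0), (28, 1), (28, 4)]

Answer: 16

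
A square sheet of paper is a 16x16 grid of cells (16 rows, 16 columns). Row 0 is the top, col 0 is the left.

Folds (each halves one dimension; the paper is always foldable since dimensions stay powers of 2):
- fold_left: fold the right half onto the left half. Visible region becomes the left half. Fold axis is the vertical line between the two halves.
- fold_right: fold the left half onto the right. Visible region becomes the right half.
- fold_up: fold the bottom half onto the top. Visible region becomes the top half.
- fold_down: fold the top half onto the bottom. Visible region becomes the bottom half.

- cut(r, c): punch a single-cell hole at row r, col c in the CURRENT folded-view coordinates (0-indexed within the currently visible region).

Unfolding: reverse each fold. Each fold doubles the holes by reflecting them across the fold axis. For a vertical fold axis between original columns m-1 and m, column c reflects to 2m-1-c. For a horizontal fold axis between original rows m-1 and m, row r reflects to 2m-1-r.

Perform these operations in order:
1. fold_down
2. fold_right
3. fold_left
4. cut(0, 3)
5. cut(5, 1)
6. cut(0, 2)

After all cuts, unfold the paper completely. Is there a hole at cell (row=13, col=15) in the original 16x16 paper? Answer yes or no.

Op 1 fold_down: fold axis h@8; visible region now rows[8,16) x cols[0,16) = 8x16
Op 2 fold_right: fold axis v@8; visible region now rows[8,16) x cols[8,16) = 8x8
Op 3 fold_left: fold axis v@12; visible region now rows[8,16) x cols[8,12) = 8x4
Op 4 cut(0, 3): punch at orig (8,11); cuts so far [(8, 11)]; region rows[8,16) x cols[8,12) = 8x4
Op 5 cut(5, 1): punch at orig (13,9); cuts so far [(8, 11), (13, 9)]; region rows[8,16) x cols[8,12) = 8x4
Op 6 cut(0, 2): punch at orig (8,10); cuts so far [(8, 10), (8, 11), (13, 9)]; region rows[8,16) x cols[8,12) = 8x4
Unfold 1 (reflect across v@12): 6 holes -> [(8, 10), (8, 11), (8, 12), (8, 13), (13, 9), (13, 14)]
Unfold 2 (reflect across v@8): 12 holes -> [(8, 2), (8, 3), (8, 4), (8, 5), (8, 10), (8, 11), (8, 12), (8, 13), (13, 1), (13, 6), (13, 9), (13, 14)]
Unfold 3 (reflect across h@8): 24 holes -> [(2, 1), (2, 6), (2, 9), (2, 14), (7, 2), (7, 3), (7, 4), (7, 5), (7, 10), (7, 11), (7, 12), (7, 13), (8, 2), (8, 3), (8, 4), (8, 5), (8, 10), (8, 11), (8, 12), (8, 13), (13, 1), (13, 6), (13, 9), (13, 14)]
Holes: [(2, 1), (2, 6), (2, 9), (2, 14), (7, 2), (7, 3), (7, 4), (7, 5), (7, 10), (7, 11), (7, 12), (7, 13), (8, 2), (8, 3), (8, 4), (8, 5), (8, 10), (8, 11), (8, 12), (8, 13), (13, 1), (13, 6), (13, 9), (13, 14)]

Answer: no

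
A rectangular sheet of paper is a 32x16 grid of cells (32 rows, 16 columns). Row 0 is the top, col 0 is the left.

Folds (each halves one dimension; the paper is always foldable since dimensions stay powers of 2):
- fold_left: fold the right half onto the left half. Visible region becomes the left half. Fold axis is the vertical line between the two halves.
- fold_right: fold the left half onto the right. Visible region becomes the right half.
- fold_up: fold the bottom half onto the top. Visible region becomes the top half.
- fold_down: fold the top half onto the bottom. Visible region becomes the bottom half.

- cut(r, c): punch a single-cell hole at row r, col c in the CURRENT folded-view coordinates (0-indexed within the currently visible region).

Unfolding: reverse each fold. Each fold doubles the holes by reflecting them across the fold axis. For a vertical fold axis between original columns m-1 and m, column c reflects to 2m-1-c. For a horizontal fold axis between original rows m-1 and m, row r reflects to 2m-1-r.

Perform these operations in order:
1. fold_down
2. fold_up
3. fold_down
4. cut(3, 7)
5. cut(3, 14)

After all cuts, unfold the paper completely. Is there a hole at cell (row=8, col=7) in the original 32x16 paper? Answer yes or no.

Op 1 fold_down: fold axis h@16; visible region now rows[16,32) x cols[0,16) = 16x16
Op 2 fold_up: fold axis h@24; visible region now rows[16,24) x cols[0,16) = 8x16
Op 3 fold_down: fold axis h@20; visible region now rows[20,24) x cols[0,16) = 4x16
Op 4 cut(3, 7): punch at orig (23,7); cuts so far [(23, 7)]; region rows[20,24) x cols[0,16) = 4x16
Op 5 cut(3, 14): punch at orig (23,14); cuts so far [(23, 7), (23, 14)]; region rows[20,24) x cols[0,16) = 4x16
Unfold 1 (reflect across h@20): 4 holes -> [(16, 7), (16, 14), (23, 7), (23, 14)]
Unfold 2 (reflect across h@24): 8 holes -> [(16, 7), (16, 14), (23, 7), (23, 14), (24, 7), (24, 14), (31, 7), (31, 14)]
Unfold 3 (reflect across h@16): 16 holes -> [(0, 7), (0, 14), (7, 7), (7, 14), (8, 7), (8, 14), (15, 7), (15, 14), (16, 7), (16, 14), (23, 7), (23, 14), (24, 7), (24, 14), (31, 7), (31, 14)]
Holes: [(0, 7), (0, 14), (7, 7), (7, 14), (8, 7), (8, 14), (15, 7), (15, 14), (16, 7), (16, 14), (23, 7), (23, 14), (24, 7), (24, 14), (31, 7), (31, 14)]

Answer: yes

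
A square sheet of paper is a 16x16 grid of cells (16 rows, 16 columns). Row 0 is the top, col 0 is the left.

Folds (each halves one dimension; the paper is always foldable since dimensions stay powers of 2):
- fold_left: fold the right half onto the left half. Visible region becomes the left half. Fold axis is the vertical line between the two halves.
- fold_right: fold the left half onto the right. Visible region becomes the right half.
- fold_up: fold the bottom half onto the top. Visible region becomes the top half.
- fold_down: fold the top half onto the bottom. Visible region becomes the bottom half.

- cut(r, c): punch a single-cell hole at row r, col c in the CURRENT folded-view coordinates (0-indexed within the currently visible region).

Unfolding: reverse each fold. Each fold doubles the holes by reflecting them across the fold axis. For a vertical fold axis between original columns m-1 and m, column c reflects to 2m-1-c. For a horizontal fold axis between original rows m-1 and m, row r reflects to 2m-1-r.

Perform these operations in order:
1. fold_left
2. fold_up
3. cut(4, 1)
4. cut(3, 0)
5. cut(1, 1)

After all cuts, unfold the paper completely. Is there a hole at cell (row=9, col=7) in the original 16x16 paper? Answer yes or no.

Answer: no

Derivation:
Op 1 fold_left: fold axis v@8; visible region now rows[0,16) x cols[0,8) = 16x8
Op 2 fold_up: fold axis h@8; visible region now rows[0,8) x cols[0,8) = 8x8
Op 3 cut(4, 1): punch at orig (4,1); cuts so far [(4, 1)]; region rows[0,8) x cols[0,8) = 8x8
Op 4 cut(3, 0): punch at orig (3,0); cuts so far [(3, 0), (4, 1)]; region rows[0,8) x cols[0,8) = 8x8
Op 5 cut(1, 1): punch at orig (1,1); cuts so far [(1, 1), (3, 0), (4, 1)]; region rows[0,8) x cols[0,8) = 8x8
Unfold 1 (reflect across h@8): 6 holes -> [(1, 1), (3, 0), (4, 1), (11, 1), (12, 0), (14, 1)]
Unfold 2 (reflect across v@8): 12 holes -> [(1, 1), (1, 14), (3, 0), (3, 15), (4, 1), (4, 14), (11, 1), (11, 14), (12, 0), (12, 15), (14, 1), (14, 14)]
Holes: [(1, 1), (1, 14), (3, 0), (3, 15), (4, 1), (4, 14), (11, 1), (11, 14), (12, 0), (12, 15), (14, 1), (14, 14)]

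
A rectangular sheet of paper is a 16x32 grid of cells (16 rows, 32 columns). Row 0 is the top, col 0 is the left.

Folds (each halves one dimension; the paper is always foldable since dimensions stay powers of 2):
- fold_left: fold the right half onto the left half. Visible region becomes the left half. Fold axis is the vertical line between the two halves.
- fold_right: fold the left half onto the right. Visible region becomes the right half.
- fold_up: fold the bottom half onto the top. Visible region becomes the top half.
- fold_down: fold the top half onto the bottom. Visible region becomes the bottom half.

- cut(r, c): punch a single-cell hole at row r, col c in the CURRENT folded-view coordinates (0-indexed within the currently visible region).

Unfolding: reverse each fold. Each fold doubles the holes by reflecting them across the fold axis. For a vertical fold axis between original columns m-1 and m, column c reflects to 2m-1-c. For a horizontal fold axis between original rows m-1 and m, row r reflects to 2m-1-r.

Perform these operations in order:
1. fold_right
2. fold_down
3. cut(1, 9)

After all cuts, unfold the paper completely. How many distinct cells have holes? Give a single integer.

Answer: 4

Derivation:
Op 1 fold_right: fold axis v@16; visible region now rows[0,16) x cols[16,32) = 16x16
Op 2 fold_down: fold axis h@8; visible region now rows[8,16) x cols[16,32) = 8x16
Op 3 cut(1, 9): punch at orig (9,25); cuts so far [(9, 25)]; region rows[8,16) x cols[16,32) = 8x16
Unfold 1 (reflect across h@8): 2 holes -> [(6, 25), (9, 25)]
Unfold 2 (reflect across v@16): 4 holes -> [(6, 6), (6, 25), (9, 6), (9, 25)]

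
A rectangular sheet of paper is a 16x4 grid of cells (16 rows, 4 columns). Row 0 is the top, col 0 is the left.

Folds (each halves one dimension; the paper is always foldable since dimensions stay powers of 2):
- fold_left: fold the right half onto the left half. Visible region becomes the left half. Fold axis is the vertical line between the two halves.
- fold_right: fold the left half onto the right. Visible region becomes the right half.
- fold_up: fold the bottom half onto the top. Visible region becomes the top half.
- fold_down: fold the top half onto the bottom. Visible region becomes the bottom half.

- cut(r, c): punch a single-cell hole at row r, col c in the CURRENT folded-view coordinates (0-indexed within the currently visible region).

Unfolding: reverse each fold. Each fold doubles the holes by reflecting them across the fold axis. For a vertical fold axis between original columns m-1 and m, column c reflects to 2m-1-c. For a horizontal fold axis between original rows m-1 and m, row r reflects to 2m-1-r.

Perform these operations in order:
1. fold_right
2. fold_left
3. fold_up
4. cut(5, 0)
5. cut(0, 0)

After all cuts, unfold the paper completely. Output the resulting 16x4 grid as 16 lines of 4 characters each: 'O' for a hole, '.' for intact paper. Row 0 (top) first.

Op 1 fold_right: fold axis v@2; visible region now rows[0,16) x cols[2,4) = 16x2
Op 2 fold_left: fold axis v@3; visible region now rows[0,16) x cols[2,3) = 16x1
Op 3 fold_up: fold axis h@8; visible region now rows[0,8) x cols[2,3) = 8x1
Op 4 cut(5, 0): punch at orig (5,2); cuts so far [(5, 2)]; region rows[0,8) x cols[2,3) = 8x1
Op 5 cut(0, 0): punch at orig (0,2); cuts so far [(0, 2), (5, 2)]; region rows[0,8) x cols[2,3) = 8x1
Unfold 1 (reflect across h@8): 4 holes -> [(0, 2), (5, 2), (10, 2), (15, 2)]
Unfold 2 (reflect across v@3): 8 holes -> [(0, 2), (0, 3), (5, 2), (5, 3), (10, 2), (10, 3), (15, 2), (15, 3)]
Unfold 3 (reflect across v@2): 16 holes -> [(0, 0), (0, 1), (0, 2), (0, 3), (5, 0), (5, 1), (5, 2), (5, 3), (10, 0), (10, 1), (10, 2), (10, 3), (15, 0), (15, 1), (15, 2), (15, 3)]

Answer: OOOO
....
....
....
....
OOOO
....
....
....
....
OOOO
....
....
....
....
OOOO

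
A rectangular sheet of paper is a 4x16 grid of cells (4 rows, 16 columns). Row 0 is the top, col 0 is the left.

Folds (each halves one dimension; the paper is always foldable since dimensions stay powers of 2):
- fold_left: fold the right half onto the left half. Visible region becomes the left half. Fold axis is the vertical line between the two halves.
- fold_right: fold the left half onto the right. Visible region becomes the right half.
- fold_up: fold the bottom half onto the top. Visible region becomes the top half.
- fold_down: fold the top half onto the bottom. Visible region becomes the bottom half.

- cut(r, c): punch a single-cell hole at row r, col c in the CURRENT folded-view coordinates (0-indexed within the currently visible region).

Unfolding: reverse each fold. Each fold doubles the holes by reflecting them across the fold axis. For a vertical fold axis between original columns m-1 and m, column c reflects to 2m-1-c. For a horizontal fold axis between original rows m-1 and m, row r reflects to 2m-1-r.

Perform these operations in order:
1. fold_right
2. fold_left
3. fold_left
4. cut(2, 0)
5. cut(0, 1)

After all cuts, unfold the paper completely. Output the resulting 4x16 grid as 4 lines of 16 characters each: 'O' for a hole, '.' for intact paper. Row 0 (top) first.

Op 1 fold_right: fold axis v@8; visible region now rows[0,4) x cols[8,16) = 4x8
Op 2 fold_left: fold axis v@12; visible region now rows[0,4) x cols[8,12) = 4x4
Op 3 fold_left: fold axis v@10; visible region now rows[0,4) x cols[8,10) = 4x2
Op 4 cut(2, 0): punch at orig (2,8); cuts so far [(2, 8)]; region rows[0,4) x cols[8,10) = 4x2
Op 5 cut(0, 1): punch at orig (0,9); cuts so far [(0, 9), (2, 8)]; region rows[0,4) x cols[8,10) = 4x2
Unfold 1 (reflect across v@10): 4 holes -> [(0, 9), (0, 10), (2, 8), (2, 11)]
Unfold 2 (reflect across v@12): 8 holes -> [(0, 9), (0, 10), (0, 13), (0, 14), (2, 8), (2, 11), (2, 12), (2, 15)]
Unfold 3 (reflect across v@8): 16 holes -> [(0, 1), (0, 2), (0, 5), (0, 6), (0, 9), (0, 10), (0, 13), (0, 14), (2, 0), (2, 3), (2, 4), (2, 7), (2, 8), (2, 11), (2, 12), (2, 15)]

Answer: .OO..OO..OO..OO.
................
O..OO..OO..OO..O
................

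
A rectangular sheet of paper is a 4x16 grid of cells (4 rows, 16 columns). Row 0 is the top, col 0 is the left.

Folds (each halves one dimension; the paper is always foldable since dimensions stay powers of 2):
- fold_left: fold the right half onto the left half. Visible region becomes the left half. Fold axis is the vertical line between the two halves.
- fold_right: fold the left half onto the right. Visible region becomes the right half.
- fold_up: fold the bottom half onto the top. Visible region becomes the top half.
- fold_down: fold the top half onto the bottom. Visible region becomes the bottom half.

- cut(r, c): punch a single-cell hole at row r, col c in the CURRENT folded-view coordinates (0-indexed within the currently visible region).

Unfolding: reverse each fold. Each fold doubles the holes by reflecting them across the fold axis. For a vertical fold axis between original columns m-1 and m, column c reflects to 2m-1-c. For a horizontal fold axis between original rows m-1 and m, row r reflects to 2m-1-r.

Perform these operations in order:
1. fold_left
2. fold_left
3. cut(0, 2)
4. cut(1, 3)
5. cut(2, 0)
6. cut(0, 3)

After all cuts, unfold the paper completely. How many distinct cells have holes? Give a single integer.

Answer: 16

Derivation:
Op 1 fold_left: fold axis v@8; visible region now rows[0,4) x cols[0,8) = 4x8
Op 2 fold_left: fold axis v@4; visible region now rows[0,4) x cols[0,4) = 4x4
Op 3 cut(0, 2): punch at orig (0,2); cuts so far [(0, 2)]; region rows[0,4) x cols[0,4) = 4x4
Op 4 cut(1, 3): punch at orig (1,3); cuts so far [(0, 2), (1, 3)]; region rows[0,4) x cols[0,4) = 4x4
Op 5 cut(2, 0): punch at orig (2,0); cuts so far [(0, 2), (1, 3), (2, 0)]; region rows[0,4) x cols[0,4) = 4x4
Op 6 cut(0, 3): punch at orig (0,3); cuts so far [(0, 2), (0, 3), (1, 3), (2, 0)]; region rows[0,4) x cols[0,4) = 4x4
Unfold 1 (reflect across v@4): 8 holes -> [(0, 2), (0, 3), (0, 4), (0, 5), (1, 3), (1, 4), (2, 0), (2, 7)]
Unfold 2 (reflect across v@8): 16 holes -> [(0, 2), (0, 3), (0, 4), (0, 5), (0, 10), (0, 11), (0, 12), (0, 13), (1, 3), (1, 4), (1, 11), (1, 12), (2, 0), (2, 7), (2, 8), (2, 15)]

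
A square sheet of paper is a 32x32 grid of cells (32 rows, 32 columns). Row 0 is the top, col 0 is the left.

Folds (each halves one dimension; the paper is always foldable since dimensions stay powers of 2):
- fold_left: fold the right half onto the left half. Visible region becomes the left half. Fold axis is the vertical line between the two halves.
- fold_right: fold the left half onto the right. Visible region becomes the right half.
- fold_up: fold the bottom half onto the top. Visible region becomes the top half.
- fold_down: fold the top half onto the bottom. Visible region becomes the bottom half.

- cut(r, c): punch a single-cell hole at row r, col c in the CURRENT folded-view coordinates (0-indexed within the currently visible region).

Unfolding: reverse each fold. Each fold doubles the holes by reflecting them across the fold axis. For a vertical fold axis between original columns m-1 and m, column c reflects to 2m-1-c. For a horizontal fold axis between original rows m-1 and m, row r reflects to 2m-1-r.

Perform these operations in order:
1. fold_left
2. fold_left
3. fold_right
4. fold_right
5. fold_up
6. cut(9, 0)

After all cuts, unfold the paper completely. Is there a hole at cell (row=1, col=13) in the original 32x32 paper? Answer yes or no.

Answer: no

Derivation:
Op 1 fold_left: fold axis v@16; visible region now rows[0,32) x cols[0,16) = 32x16
Op 2 fold_left: fold axis v@8; visible region now rows[0,32) x cols[0,8) = 32x8
Op 3 fold_right: fold axis v@4; visible region now rows[0,32) x cols[4,8) = 32x4
Op 4 fold_right: fold axis v@6; visible region now rows[0,32) x cols[6,8) = 32x2
Op 5 fold_up: fold axis h@16; visible region now rows[0,16) x cols[6,8) = 16x2
Op 6 cut(9, 0): punch at orig (9,6); cuts so far [(9, 6)]; region rows[0,16) x cols[6,8) = 16x2
Unfold 1 (reflect across h@16): 2 holes -> [(9, 6), (22, 6)]
Unfold 2 (reflect across v@6): 4 holes -> [(9, 5), (9, 6), (22, 5), (22, 6)]
Unfold 3 (reflect across v@4): 8 holes -> [(9, 1), (9, 2), (9, 5), (9, 6), (22, 1), (22, 2), (22, 5), (22, 6)]
Unfold 4 (reflect across v@8): 16 holes -> [(9, 1), (9, 2), (9, 5), (9, 6), (9, 9), (9, 10), (9, 13), (9, 14), (22, 1), (22, 2), (22, 5), (22, 6), (22, 9), (22, 10), (22, 13), (22, 14)]
Unfold 5 (reflect across v@16): 32 holes -> [(9, 1), (9, 2), (9, 5), (9, 6), (9, 9), (9, 10), (9, 13), (9, 14), (9, 17), (9, 18), (9, 21), (9, 22), (9, 25), (9, 26), (9, 29), (9, 30), (22, 1), (22, 2), (22, 5), (22, 6), (22, 9), (22, 10), (22, 13), (22, 14), (22, 17), (22, 18), (22, 21), (22, 22), (22, 25), (22, 26), (22, 29), (22, 30)]
Holes: [(9, 1), (9, 2), (9, 5), (9, 6), (9, 9), (9, 10), (9, 13), (9, 14), (9, 17), (9, 18), (9, 21), (9, 22), (9, 25), (9, 26), (9, 29), (9, 30), (22, 1), (22, 2), (22, 5), (22, 6), (22, 9), (22, 10), (22, 13), (22, 14), (22, 17), (22, 18), (22, 21), (22, 22), (22, 25), (22, 26), (22, 29), (22, 30)]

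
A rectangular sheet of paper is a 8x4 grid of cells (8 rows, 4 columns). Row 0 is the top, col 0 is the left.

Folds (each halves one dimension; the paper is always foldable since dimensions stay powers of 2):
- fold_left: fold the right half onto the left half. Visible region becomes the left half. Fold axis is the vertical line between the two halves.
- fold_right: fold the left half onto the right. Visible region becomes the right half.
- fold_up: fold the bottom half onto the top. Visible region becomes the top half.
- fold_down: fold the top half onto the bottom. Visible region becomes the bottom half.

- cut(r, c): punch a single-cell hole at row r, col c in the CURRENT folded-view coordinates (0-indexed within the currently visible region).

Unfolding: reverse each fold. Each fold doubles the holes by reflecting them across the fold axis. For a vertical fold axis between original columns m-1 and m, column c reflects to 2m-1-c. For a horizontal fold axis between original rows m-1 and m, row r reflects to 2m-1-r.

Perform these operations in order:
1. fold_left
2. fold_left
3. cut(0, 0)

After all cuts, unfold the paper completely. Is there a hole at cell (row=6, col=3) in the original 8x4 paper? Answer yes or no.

Op 1 fold_left: fold axis v@2; visible region now rows[0,8) x cols[0,2) = 8x2
Op 2 fold_left: fold axis v@1; visible region now rows[0,8) x cols[0,1) = 8x1
Op 3 cut(0, 0): punch at orig (0,0); cuts so far [(0, 0)]; region rows[0,8) x cols[0,1) = 8x1
Unfold 1 (reflect across v@1): 2 holes -> [(0, 0), (0, 1)]
Unfold 2 (reflect across v@2): 4 holes -> [(0, 0), (0, 1), (0, 2), (0, 3)]
Holes: [(0, 0), (0, 1), (0, 2), (0, 3)]

Answer: no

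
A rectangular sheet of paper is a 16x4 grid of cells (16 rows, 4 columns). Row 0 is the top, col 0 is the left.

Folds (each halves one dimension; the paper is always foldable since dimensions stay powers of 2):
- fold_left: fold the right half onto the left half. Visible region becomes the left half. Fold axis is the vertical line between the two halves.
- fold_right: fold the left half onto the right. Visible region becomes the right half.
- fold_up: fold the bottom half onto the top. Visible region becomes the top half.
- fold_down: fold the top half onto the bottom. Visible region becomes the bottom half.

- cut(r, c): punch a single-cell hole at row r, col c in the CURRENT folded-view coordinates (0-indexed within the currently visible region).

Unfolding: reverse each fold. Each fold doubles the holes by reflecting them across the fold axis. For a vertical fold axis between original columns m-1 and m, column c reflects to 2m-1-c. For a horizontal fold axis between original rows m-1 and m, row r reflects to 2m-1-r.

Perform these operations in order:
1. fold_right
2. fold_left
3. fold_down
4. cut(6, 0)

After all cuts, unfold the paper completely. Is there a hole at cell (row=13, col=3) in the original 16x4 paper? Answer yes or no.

Answer: no

Derivation:
Op 1 fold_right: fold axis v@2; visible region now rows[0,16) x cols[2,4) = 16x2
Op 2 fold_left: fold axis v@3; visible region now rows[0,16) x cols[2,3) = 16x1
Op 3 fold_down: fold axis h@8; visible region now rows[8,16) x cols[2,3) = 8x1
Op 4 cut(6, 0): punch at orig (14,2); cuts so far [(14, 2)]; region rows[8,16) x cols[2,3) = 8x1
Unfold 1 (reflect across h@8): 2 holes -> [(1, 2), (14, 2)]
Unfold 2 (reflect across v@3): 4 holes -> [(1, 2), (1, 3), (14, 2), (14, 3)]
Unfold 3 (reflect across v@2): 8 holes -> [(1, 0), (1, 1), (1, 2), (1, 3), (14, 0), (14, 1), (14, 2), (14, 3)]
Holes: [(1, 0), (1, 1), (1, 2), (1, 3), (14, 0), (14, 1), (14, 2), (14, 3)]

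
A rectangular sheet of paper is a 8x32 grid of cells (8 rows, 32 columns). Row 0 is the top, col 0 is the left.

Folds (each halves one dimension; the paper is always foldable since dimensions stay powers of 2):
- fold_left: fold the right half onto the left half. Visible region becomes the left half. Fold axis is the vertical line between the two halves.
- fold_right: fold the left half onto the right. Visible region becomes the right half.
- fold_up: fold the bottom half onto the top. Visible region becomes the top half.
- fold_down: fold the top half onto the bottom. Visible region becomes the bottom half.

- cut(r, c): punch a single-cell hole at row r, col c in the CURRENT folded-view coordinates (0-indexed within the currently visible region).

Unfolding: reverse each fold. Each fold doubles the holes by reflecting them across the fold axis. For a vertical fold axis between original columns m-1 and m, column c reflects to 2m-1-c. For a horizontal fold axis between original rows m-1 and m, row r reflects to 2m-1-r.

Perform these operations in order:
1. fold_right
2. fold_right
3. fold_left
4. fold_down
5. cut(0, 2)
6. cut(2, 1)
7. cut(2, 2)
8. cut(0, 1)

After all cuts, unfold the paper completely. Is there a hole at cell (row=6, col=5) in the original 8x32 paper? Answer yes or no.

Op 1 fold_right: fold axis v@16; visible region now rows[0,8) x cols[16,32) = 8x16
Op 2 fold_right: fold axis v@24; visible region now rows[0,8) x cols[24,32) = 8x8
Op 3 fold_left: fold axis v@28; visible region now rows[0,8) x cols[24,28) = 8x4
Op 4 fold_down: fold axis h@4; visible region now rows[4,8) x cols[24,28) = 4x4
Op 5 cut(0, 2): punch at orig (4,26); cuts so far [(4, 26)]; region rows[4,8) x cols[24,28) = 4x4
Op 6 cut(2, 1): punch at orig (6,25); cuts so far [(4, 26), (6, 25)]; region rows[4,8) x cols[24,28) = 4x4
Op 7 cut(2, 2): punch at orig (6,26); cuts so far [(4, 26), (6, 25), (6, 26)]; region rows[4,8) x cols[24,28) = 4x4
Op 8 cut(0, 1): punch at orig (4,25); cuts so far [(4, 25), (4, 26), (6, 25), (6, 26)]; region rows[4,8) x cols[24,28) = 4x4
Unfold 1 (reflect across h@4): 8 holes -> [(1, 25), (1, 26), (3, 25), (3, 26), (4, 25), (4, 26), (6, 25), (6, 26)]
Unfold 2 (reflect across v@28): 16 holes -> [(1, 25), (1, 26), (1, 29), (1, 30), (3, 25), (3, 26), (3, 29), (3, 30), (4, 25), (4, 26), (4, 29), (4, 30), (6, 25), (6, 26), (6, 29), (6, 30)]
Unfold 3 (reflect across v@24): 32 holes -> [(1, 17), (1, 18), (1, 21), (1, 22), (1, 25), (1, 26), (1, 29), (1, 30), (3, 17), (3, 18), (3, 21), (3, 22), (3, 25), (3, 26), (3, 29), (3, 30), (4, 17), (4, 18), (4, 21), (4, 22), (4, 25), (4, 26), (4, 29), (4, 30), (6, 17), (6, 18), (6, 21), (6, 22), (6, 25), (6, 26), (6, 29), (6, 30)]
Unfold 4 (reflect across v@16): 64 holes -> [(1, 1), (1, 2), (1, 5), (1, 6), (1, 9), (1, 10), (1, 13), (1, 14), (1, 17), (1, 18), (1, 21), (1, 22), (1, 25), (1, 26), (1, 29), (1, 30), (3, 1), (3, 2), (3, 5), (3, 6), (3, 9), (3, 10), (3, 13), (3, 14), (3, 17), (3, 18), (3, 21), (3, 22), (3, 25), (3, 26), (3, 29), (3, 30), (4, 1), (4, 2), (4, 5), (4, 6), (4, 9), (4, 10), (4, 13), (4, 14), (4, 17), (4, 18), (4, 21), (4, 22), (4, 25), (4, 26), (4, 29), (4, 30), (6, 1), (6, 2), (6, 5), (6, 6), (6, 9), (6, 10), (6, 13), (6, 14), (6, 17), (6, 18), (6, 21), (6, 22), (6, 25), (6, 26), (6, 29), (6, 30)]
Holes: [(1, 1), (1, 2), (1, 5), (1, 6), (1, 9), (1, 10), (1, 13), (1, 14), (1, 17), (1, 18), (1, 21), (1, 22), (1, 25), (1, 26), (1, 29), (1, 30), (3, 1), (3, 2), (3, 5), (3, 6), (3, 9), (3, 10), (3, 13), (3, 14), (3, 17), (3, 18), (3, 21), (3, 22), (3, 25), (3, 26), (3, 29), (3, 30), (4, 1), (4, 2), (4, 5), (4, 6), (4, 9), (4, 10), (4, 13), (4, 14), (4, 17), (4, 18), (4, 21), (4, 22), (4, 25), (4, 26), (4, 29), (4, 30), (6, 1), (6, 2), (6, 5), (6, 6), (6, 9), (6, 10), (6, 13), (6, 14), (6, 17), (6, 18), (6, 21), (6, 22), (6, 25), (6, 26), (6, 29), (6, 30)]

Answer: yes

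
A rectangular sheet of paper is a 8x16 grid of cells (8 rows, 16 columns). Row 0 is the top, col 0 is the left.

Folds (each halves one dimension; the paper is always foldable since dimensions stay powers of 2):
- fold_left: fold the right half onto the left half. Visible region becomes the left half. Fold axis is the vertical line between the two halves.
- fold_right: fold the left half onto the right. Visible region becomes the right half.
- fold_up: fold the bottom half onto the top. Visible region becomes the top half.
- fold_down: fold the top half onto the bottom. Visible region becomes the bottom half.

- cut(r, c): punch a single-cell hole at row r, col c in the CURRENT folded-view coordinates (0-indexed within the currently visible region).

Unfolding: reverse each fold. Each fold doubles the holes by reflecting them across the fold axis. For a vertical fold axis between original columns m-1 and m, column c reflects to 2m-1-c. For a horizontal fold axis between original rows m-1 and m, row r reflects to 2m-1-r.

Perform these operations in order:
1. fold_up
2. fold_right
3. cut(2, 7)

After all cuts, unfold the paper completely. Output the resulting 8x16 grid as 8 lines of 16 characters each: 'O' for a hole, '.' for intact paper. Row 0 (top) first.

Op 1 fold_up: fold axis h@4; visible region now rows[0,4) x cols[0,16) = 4x16
Op 2 fold_right: fold axis v@8; visible region now rows[0,4) x cols[8,16) = 4x8
Op 3 cut(2, 7): punch at orig (2,15); cuts so far [(2, 15)]; region rows[0,4) x cols[8,16) = 4x8
Unfold 1 (reflect across v@8): 2 holes -> [(2, 0), (2, 15)]
Unfold 2 (reflect across h@4): 4 holes -> [(2, 0), (2, 15), (5, 0), (5, 15)]

Answer: ................
................
O..............O
................
................
O..............O
................
................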